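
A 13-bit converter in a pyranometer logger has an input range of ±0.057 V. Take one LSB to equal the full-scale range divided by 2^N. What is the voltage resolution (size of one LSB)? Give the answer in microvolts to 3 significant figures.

13.9 µV

Full-scale range = 0.057 V − (-0.057 V) = 0.114 V.
There are 2^13 = 8192 steps.
LSB = 0.114 V / 2^13 = 13.9 µV.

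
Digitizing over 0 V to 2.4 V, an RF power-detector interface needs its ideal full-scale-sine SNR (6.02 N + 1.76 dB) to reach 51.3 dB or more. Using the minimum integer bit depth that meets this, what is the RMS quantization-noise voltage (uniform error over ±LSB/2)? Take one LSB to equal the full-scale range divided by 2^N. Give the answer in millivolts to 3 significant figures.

1.35 mV

Range is 2.4 V.
6.02 N + 1.76 ≥ 51.3 gives N ≥ 8.229, so the minimum integer is 9.
One LSB is 2.4 V / 512 = 4.6875 mV.
σ_q = LSB/√12 = 4.6875 mV/3.4641 = 1.35 mV.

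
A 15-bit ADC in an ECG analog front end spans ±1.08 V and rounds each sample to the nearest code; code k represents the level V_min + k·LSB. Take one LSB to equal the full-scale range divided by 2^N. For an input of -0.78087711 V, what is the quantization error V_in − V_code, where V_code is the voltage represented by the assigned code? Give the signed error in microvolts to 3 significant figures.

Span: 1.08 V − (-1.08 V) = 2.16 V. LSB = 2.16 V / 2^15 ≈ 65.92 µV.
(-0.78087711 − (-1.08)) / LSB = 0.29912289 × 32768/2.16 = 4537.8050. Nearest integer: k = 4538.
V_code = V_min + k × range/2^15 = -1.08 + 4538 × 2.16/32768 = -0.78086425781 V.
e = -0.78087711 − (-0.78086425781) = −12.9 µV.

−12.9 µV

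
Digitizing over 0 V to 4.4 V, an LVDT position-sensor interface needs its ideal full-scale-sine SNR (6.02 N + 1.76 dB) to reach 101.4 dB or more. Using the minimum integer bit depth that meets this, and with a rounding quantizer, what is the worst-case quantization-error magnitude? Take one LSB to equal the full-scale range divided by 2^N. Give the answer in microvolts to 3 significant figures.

16.8 µV

Span = 4.4 V.
Required N = ⌈(101.4 − 1.76)/6.02⌉ = ⌈16.551⌉ = 17.
LSB = 4.4 V / 2^17 = 33.569 µV.
Half an LSB is 16.8 µV.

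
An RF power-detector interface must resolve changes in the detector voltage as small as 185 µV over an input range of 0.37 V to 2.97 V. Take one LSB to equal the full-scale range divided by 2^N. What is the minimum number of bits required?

Range = 2.97 − (0.37) = 2.6 V.
2.6 V / 185 µV = 14050. Since 2^13 = 8192 and 2^14 = 16384, N = 14.

14 bits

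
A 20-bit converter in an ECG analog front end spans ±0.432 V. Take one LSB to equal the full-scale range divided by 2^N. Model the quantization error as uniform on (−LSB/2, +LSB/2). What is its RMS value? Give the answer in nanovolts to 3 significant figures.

238 nV

Range = 0.432 − (-0.432) = 0.864 V.
One LSB is 0.864 V / 1048576 = 0.82397 µV.
V_rms = LSB/√12 = 0.82397 µV / √12 = 238 nV.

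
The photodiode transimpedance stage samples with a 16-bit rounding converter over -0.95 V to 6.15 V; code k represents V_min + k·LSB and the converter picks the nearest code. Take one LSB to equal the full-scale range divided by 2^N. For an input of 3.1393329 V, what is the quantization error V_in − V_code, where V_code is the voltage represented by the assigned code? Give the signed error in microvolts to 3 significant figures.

Span: 6.15 V − (-0.95 V) = 7.1 V. LSB = 7.1 V / 2^16 ≈ 108.3 µV.
(V_in − V_min)/LSB = (3.1393329 − (-0.95)) × 65536/7.1 = 37746.2706 → nearest code k = 37746.
V_code = V_min + k × range/2^16 = -0.95 + 37746 × 7.1/65536 = 3.1393035889 V.
e = 3.1393329 − (3.1393035889) = +29.3 µV.

+29.3 µV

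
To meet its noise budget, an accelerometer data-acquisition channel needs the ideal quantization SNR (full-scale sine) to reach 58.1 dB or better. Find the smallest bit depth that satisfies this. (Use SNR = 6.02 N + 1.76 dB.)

10 bits

Solving 6.02 N ≥ 58.1 − 1.76: N ≥ 9.359. Round up → N = 10.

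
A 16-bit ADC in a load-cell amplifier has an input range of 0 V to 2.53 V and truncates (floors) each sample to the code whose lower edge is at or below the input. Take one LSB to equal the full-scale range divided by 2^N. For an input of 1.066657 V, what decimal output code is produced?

27630

Full-scale range = 2.53 V. LSB = 2.53 V / 2^16 ≈ 38.60 µV.
code = ⌊(V_in − V_min)/LSB⌋ = ⌊(V_in − V_min) × 2^16 / range⌋
     = ⌊(1.066657 − (0)) × 65536 / 2.53⌋ = ⌊1.066657 × 65536/2.53⌋
     = ⌊27630.211⌋ = 27630.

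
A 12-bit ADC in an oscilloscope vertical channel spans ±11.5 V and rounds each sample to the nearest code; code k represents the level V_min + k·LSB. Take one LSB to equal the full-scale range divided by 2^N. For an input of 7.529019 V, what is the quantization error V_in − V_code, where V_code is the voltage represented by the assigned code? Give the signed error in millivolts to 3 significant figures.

Range = 11.5 − (-11.5) = 23 V. LSB = 23 V / 2^12 ≈ 5.615 mV.
(7.529019 − (-11.5)) / LSB = 19.029019 × 4096/23 = 3388.8201. Nearest integer: k = 3389.
Reconstructed level: -11.5 + 3389 × 23/4096 V = 7.530029297 V.
V_in − V_code = 7.529019 − (7.530029297) = −1.01 mV.

−1.01 mV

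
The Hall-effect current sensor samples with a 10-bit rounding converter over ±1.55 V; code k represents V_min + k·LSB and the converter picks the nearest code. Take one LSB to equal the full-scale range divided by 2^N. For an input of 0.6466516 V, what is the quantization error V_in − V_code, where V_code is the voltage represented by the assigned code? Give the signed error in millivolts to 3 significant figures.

−1.20 mV

Range = 1.55 − (-1.55) = 3.1 V. LSB = 3.1 V / 2^10 ≈ 3.027 mV.
Position in LSBs: (0.6466516 − (-1.55)) × 1024/3.1 = 725.6036; rounding gives k = 726.
Reconstructed level: -1.55 + 726 × 3.1/1024 V = 0.6478515625 V.
V_in − V_code = 0.6466516 − (0.6478515625) = −1.20 mV.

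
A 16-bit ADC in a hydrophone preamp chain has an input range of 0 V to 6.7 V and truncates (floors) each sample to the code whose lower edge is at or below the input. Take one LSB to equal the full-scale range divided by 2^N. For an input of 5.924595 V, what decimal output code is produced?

57951

V_FS = 6.7 V. LSB = 6.7 V / 2^16 ≈ 102.2 µV.
code = ⌊(V_in − V_min)/LSB⌋ = ⌊(V_in − V_min) × 2^16 / range⌋
     = ⌊(5.924595 − (0)) × 65536 / 6.7⌋ = ⌊5.924595 × 65536/6.7⌋
     = ⌊57951.382⌋ = 57951.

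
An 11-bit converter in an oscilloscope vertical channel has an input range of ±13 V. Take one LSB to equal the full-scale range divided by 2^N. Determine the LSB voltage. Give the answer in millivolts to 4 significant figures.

Span: 13 V − (-13 V) = 26 V.
2^11 = 2048 levels.
One LSB is 26 V / 2048 = 12.70 mV.

12.70 mV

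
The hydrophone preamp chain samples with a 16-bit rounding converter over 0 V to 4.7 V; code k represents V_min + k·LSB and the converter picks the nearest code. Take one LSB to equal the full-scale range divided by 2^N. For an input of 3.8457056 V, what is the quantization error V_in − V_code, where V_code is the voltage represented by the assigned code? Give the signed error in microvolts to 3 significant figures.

V_FS = 4.7 V. LSB = 4.7 V / 2^16 ≈ 71.72 µV.
(3.8457056 − (0)) / LSB = 3.8457056 × 65536/4.7 = 53623.8643. Nearest integer: k = 53624.
Reconstructed level: 0 + 53624 × 4.7/65536 V = 3.8457153320 V.
Error = V_in − V_code = 3.8457056 − (3.8457153320) = −9.73 µV.

−9.73 µV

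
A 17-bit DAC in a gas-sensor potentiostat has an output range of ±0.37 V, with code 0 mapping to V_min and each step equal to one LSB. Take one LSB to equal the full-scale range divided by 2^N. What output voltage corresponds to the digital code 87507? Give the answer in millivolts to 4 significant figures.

Full-scale range = 0.37 V − (-0.37 V) = 0.74 V. LSB = 0.74 V / 2^17.
V_out = -0.37 + 87507 × (0.74/131072) V
      = -0.37 + 0.494043 = 0.124043 V.

124.0 mV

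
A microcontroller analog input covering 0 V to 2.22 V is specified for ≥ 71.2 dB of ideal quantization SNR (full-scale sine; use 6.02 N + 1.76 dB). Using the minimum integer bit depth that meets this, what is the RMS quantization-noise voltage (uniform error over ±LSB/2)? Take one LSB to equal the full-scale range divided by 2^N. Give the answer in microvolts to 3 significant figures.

Range is 2.22 V.
N ≥ (71.2 − 1.76)/6.02 = 11.535 → N_min = 12.
LSB = 2.22 V / 2^12 = 0.54199 mV.
σ_q = LSB/√12 = 0.54199 mV/3.4641 = 156 µV.

156 µV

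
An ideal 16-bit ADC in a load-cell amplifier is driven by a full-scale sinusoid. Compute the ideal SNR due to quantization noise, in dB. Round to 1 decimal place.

SNR = 6.02·16 + 1.76 = 98.08 dB.

98.1 dB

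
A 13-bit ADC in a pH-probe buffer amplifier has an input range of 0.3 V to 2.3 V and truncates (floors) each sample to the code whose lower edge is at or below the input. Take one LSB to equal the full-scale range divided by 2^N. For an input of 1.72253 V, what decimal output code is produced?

5826

Span: 2.3 V − (0.3 V) = 2 V. LSB = 2 V / 2^13 ≈ 244.1 µV.
code = ⌊(V_in − V_min)/LSB⌋ = ⌊(V_in − V_min) × 2^13 / range⌋
     = ⌊(1.72253 − (0.3)) × 8192 / 2⌋ = ⌊1.42253 × 8192/2⌋
     = ⌊5826.683⌋ = 5826.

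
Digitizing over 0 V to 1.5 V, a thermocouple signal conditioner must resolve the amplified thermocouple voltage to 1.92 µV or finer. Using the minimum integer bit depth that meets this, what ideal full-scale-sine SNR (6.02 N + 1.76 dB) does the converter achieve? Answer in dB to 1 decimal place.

V_FS = 1.5 V.
Required number of levels: 1.5/1.92 µV = 781250; smallest N with 2^N ≥ that is 20.
SNR = 6.02 × 20 + 1.76 = 122.16 dB.

122.2 dB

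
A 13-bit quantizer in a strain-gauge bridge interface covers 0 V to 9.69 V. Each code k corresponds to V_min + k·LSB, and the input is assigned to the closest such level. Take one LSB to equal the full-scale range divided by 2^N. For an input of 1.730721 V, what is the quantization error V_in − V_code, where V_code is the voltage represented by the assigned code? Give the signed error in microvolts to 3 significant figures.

V_FS = 9.69 V. LSB = 9.69 V / 2^13 ≈ 1.183 mV.
(1.730721 − (0)) / LSB = 1.730721 × 8192/9.69 = 1463.1648. Nearest integer: k = 1463.
V_code = V_min + k × range/2^13 = 0 + 1463 × 9.69/8192 = 1.730526123 V.
Error = V_in − V_code = 1.730721 − (1.730526123) = +195 µV.

+195 µV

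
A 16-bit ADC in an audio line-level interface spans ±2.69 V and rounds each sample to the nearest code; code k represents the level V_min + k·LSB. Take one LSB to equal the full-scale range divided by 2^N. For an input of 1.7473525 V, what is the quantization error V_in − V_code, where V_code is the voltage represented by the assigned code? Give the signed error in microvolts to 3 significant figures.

Full-scale range = 2.69 V − (-2.69 V) = 5.38 V. LSB = 5.38 V / 2^16 ≈ 82.09 µV.
(1.7473525 − (-2.69)) / LSB = 4.4373525 × 65536/5.38 = 54053.2218. Nearest integer: k = 54053.
V_code = V_min + k × range/2^16 = -2.69 + 54053 × 5.38/65536 = 1.7473342896 V.
V_in − V_code = 1.7473525 − (1.7473342896) = +18.2 µV.

+18.2 µV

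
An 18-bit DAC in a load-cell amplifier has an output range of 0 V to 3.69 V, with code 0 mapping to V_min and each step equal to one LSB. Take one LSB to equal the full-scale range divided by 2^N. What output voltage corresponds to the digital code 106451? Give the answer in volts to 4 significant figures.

Full-scale range = 3.69 V. LSB = 3.69 V / 2^18.
V_out = 0 + 106451 × (3.69/262144) V
      = 0 + 1.49843 = 1.49843 V.

1.498 V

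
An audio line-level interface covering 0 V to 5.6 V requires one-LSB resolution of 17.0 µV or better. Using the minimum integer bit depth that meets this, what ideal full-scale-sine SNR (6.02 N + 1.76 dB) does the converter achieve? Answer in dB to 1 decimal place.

116.1 dB

Range is 5.6 V.
5.6 V / 17.0 µV = 329400. Since 2^18 = 262144 and 2^19 = 524288, N = 19.
6.02(19) + 1.76 = 116.14 dB.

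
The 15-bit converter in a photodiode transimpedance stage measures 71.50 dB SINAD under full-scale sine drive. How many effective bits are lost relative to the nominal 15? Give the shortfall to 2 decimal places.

ENOB = (SINAD − 1.76)/6.02 = (71.50 − 1.76)/6.02 = 11.5847 bits.
Lost resolution: 15 − 11.5847 = 3.4153 bits.

3.42 bits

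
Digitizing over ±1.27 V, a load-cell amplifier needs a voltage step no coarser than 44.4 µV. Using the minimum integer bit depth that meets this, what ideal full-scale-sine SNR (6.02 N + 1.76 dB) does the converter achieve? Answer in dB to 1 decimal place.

Span: 1.27 V − (-1.27 V) = 2.54 V.
2.54 V / 44.4 µV = 57210. Since 2^15 = 32768 and 2^16 = 65536, N = 16.
SNR = 6.02 × 16 + 1.76 = 98.08 dB.

98.1 dB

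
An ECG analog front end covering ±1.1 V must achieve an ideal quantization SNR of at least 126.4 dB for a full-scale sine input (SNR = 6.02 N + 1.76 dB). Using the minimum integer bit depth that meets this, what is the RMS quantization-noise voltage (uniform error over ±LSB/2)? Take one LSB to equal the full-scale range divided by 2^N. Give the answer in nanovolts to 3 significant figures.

Range = 1.1 − (-1.1) = 2.2 V.
Solving 6.02 N ≥ 126.4 − 1.76: N ≥ 20.704. Round up → N = 21.
LSB = 2.2 V / 2^21 = 1.0490 µV.
V_rms = LSB/√12 = 303 nV.

303 nV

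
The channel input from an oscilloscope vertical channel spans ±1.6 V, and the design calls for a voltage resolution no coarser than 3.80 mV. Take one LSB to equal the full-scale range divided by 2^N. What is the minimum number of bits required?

Span: 1.6 V − (-1.6 V) = 3.2 V.
Need 2^N ≥ 3.2 V / 3.80 mV = 842.1 → N_min = 10.

10 bits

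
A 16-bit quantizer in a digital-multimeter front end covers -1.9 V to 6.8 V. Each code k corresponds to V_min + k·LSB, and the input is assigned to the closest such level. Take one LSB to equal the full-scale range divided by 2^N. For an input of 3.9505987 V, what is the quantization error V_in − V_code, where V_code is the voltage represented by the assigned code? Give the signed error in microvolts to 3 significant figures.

−23.9 µV

Range = 6.8 − (-1.9) = 8.7 V. LSB = 8.7 V / 2^16 ≈ 132.8 µV.
(3.9505987 − (-1.9)) / LSB = 5.8505987 × 65536/8.7 = 44071.8203. Nearest integer: k = 44072.
V_code = V_min + k × range/2^16 = -1.9 + 44072 × 8.7/65536 = 3.9506225586 V.
V_in − V_code = 3.9505987 − (3.9506225586) = −23.9 µV.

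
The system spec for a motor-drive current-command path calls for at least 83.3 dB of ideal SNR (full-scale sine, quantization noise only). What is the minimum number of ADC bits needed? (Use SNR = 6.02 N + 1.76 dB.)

14 bits

N ≥ (83.3 − 1.76)/6.02 = 13.545 → N_min = 14.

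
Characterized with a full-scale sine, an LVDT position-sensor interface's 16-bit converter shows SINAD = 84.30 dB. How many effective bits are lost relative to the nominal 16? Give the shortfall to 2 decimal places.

2.29 bits

Effective bits = (84.30 − 1.76)/6.02 = 13.7110.
Shortfall = 16 − 13.7110 = 2.2890 bits.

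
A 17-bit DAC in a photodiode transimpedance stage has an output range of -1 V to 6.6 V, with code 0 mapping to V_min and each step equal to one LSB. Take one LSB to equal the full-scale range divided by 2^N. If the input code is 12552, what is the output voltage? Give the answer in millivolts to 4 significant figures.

-272.2 mV

Range = 6.6 − (-1) = 7.6 V. LSB = 7.6 V / 2^17.
V_out = V_min + code × LSB = -1 V + 12552 × 7.6 V / 131072
      = -1 V + 0.727808 V = -0.272192 V.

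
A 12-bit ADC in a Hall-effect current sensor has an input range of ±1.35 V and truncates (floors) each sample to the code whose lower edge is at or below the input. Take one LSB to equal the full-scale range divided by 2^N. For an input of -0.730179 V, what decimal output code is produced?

Range = 1.35 − (-1.35) = 2.7 V. LSB = 2.7 V / 2^12 ≈ 0.6592 mV.
V_in − V_min = -0.730179 − (-1.35) = 0.619821 V.
Divide by LSB: 0.619821 × 4096/2.7 = 940.2914.
Truncating gives code 940.

940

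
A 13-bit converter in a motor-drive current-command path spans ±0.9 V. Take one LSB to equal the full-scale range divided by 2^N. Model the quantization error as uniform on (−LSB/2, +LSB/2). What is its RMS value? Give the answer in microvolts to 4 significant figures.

Full-scale range = 0.9 V − (-0.9 V) = 1.8 V.
LSB = 1.8 V ÷ 2^13 = 1.8/8192 V = 219.727 µV.
V_rms = LSB/√12 = 219.727 µV / √12 = 63.43 µV.

63.43 µV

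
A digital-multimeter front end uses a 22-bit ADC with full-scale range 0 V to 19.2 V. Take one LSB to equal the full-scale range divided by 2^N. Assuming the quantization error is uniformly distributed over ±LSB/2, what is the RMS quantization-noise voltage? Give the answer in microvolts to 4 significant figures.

Full-scale range = 19.2 V.
One LSB is 19.2 V / 4194304 = 4.57764 µV.
V_rms = LSB/√12 = 4.57764 µV / √12 = 1.321 µV.

1.321 µV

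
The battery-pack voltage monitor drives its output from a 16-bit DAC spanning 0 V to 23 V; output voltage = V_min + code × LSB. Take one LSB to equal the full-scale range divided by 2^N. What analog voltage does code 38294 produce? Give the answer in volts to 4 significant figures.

13.44 V

Full-scale range = 23 V. LSB = 23 V / 2^16.
V_out = V_min + code × LSB = 0 V + 38294 × 23 V / 65536
      = 0 + 13.4394 = 13.4394 V.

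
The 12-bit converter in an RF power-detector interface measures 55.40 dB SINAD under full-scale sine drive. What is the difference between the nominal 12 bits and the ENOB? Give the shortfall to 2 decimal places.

3.09 bits

ENOB = (SINAD − 1.76)/6.02 = (55.40 − 1.76)/6.02 = 8.9103 bits.
12 − 8.9103 = 3.09 bits below nominal.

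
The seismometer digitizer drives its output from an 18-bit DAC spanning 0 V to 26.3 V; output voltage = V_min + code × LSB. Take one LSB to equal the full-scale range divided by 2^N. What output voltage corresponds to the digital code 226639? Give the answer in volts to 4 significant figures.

22.74 V

V_FS = 26.3 V. LSB = 26.3 V / 2^18.
V_out = V_min + code × LSB = 0 V + 226639 × 26.3 V / 262144
      = 0 + 22.7379 = 22.7379 V.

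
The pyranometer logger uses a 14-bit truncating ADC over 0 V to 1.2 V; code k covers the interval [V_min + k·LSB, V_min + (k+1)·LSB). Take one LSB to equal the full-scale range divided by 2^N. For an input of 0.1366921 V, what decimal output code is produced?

1866

Full-scale range = 1.2 V. LSB = 1.2 V / 2^14 ≈ 73.24 µV.
(V_in − V_min) × 2^14/range = (0.1366921 − (0)) × 16384/1.2 = 1866.303.
Floor → code = 1866.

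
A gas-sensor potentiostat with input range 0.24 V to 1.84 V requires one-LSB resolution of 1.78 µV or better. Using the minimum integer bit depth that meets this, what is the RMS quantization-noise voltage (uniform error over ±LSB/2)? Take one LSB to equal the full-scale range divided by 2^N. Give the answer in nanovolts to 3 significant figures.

440 nV

Full-scale range = 1.84 V − (0.24 V) = 1.6 V.
Required number of levels: 1.6/1.78 µV = 898880; smallest N with 2^N ≥ that is 20.
Step size = 1.6/1048576 V = 1.5259 µV.
σ_q = LSB/√12 = 1.5259 µV/3.4641 = 440 nV.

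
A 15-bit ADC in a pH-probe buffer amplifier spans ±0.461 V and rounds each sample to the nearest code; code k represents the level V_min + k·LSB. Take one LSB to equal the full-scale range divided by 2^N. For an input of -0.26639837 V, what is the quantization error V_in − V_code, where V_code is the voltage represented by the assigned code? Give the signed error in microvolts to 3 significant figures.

Full-scale range = 0.461 V − (-0.461 V) = 0.922 V. LSB = 0.922 V / 2^15 ≈ 28.14 µV.
(-0.26639837 − (-0.461)) / LSB = 0.19460163 × 32768/0.922 = 6916.1673. Nearest integer: k = 6916.
V_code = -0.461 + (6916/32768) × 0.922 = -0.26640307617 V.
e = -0.26639837 − (-0.26640307617) = +4.71 µV.

+4.71 µV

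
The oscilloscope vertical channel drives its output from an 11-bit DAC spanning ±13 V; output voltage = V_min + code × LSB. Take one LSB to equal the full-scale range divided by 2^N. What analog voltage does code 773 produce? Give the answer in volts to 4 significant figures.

-3.187 V

Span: 13 V − (-13 V) = 26 V. LSB = 26 V / 2^11.
V_out = -13 + 773 × (26/2048) V
      = -13 V + 9.81348 V = -3.18652 V.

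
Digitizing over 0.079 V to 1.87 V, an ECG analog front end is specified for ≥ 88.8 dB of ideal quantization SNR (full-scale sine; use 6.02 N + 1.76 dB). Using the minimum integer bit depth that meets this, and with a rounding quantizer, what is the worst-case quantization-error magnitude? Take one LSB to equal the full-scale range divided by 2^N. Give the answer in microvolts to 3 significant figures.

27.3 µV

Full-scale range = 1.87 V − (0.079 V) = 1.791 V.
6.02 N + 1.76 ≥ 88.8 gives N ≥ 14.458, so the minimum integer is 15.
Step size = 1.791/32768 V = 54.657 µV.
|e|_max = LSB/2 = 27.3 µV.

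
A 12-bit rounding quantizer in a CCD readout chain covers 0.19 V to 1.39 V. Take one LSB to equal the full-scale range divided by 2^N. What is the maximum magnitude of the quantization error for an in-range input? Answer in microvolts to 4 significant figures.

146.5 µV

The full-scale span is 1.39 − (0.19) = 1.2 V.
Step size = 1.2/4096 V = 292.969 µV.
Worst-case error for round-to-nearest is half an LSB: 146.5 µV.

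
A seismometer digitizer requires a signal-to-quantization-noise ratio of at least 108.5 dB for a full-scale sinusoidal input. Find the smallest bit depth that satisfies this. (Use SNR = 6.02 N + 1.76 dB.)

18 bits

6.02 N + 1.76 ≥ 108.5 gives N ≥ 17.731, so the minimum integer is 18.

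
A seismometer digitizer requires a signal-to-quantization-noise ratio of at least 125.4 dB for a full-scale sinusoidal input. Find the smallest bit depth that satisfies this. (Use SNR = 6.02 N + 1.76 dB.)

Required N = ⌈(125.4 − 1.76)/6.02⌉ = ⌈20.538⌉ = 21.

21 bits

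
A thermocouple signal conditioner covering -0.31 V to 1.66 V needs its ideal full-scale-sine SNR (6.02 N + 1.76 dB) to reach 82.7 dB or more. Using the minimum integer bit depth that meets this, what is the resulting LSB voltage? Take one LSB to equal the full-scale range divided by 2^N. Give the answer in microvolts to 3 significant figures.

Range = 1.66 − (-0.31) = 1.97 V.
N ≥ (82.7 − 1.76)/6.02 = 13.445 → N_min = 14.
One LSB is 1.97 V / 16384 = 120 µV.

120 µV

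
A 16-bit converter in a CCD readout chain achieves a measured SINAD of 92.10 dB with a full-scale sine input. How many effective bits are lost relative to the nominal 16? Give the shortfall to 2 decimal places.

0.99 bits

Effective bits = (92.10 − 1.76)/6.02 = 15.0066.
Shortfall = 16 − 15.0066 = 0.9934 bits.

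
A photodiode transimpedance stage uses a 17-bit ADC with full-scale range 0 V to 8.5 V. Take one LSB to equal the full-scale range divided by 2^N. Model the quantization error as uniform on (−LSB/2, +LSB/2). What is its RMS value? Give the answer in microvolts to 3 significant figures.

18.7 µV

Range is 8.5 V.
LSB = 8.5 V ÷ 2^17 = 8.5/131072 V = 64.850 µV.
σ_q = LSB/√12 = 64.850 µV/3.4641 = 18.7 µV.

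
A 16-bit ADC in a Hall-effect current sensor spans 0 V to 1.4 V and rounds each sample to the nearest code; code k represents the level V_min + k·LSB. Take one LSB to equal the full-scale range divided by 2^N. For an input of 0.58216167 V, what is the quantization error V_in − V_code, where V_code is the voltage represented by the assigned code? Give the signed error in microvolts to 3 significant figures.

Full-scale range = 1.4 V. LSB = 1.4 V / 2^16 ≈ 21.36 µV.
(0.58216167 − (0)) / LSB = 0.58216167 × 65536/1.4 = 27251.8194. Nearest integer: k = 27252.
Reconstructed level: 0 + 27252 × 1.4/65536 V = 0.58216552734 V.
V_in − V_code = 0.58216167 − (0.58216552734) = −3.86 µV.

−3.86 µV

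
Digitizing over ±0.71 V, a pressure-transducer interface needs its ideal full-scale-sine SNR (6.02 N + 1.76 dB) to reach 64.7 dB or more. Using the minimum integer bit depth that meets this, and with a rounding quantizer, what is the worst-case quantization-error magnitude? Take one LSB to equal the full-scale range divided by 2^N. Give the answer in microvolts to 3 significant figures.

Range = 0.71 − (-0.71) = 1.42 V.
Solving 6.02 N ≥ 64.7 − 1.76: N ≥ 10.455. Round up → N = 11.
Step size = 1.42/2048 V = 0.69336 mV.
Max error for round-to-nearest is LSB/2 = 347 µV.

347 µV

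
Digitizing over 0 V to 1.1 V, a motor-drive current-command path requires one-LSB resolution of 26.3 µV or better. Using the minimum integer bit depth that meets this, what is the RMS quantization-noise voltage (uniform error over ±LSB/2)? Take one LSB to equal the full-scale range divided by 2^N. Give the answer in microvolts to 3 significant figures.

Full-scale range = 1.1 V.
Required number of levels: 1.1/26.3 µV = 41825; smallest N with 2^N ≥ that is 16.
LSB = 1.1 V / 2^16 = 16.785 µV.
RMS noise = LSB/√12 = 4.85 µV.

4.85 µV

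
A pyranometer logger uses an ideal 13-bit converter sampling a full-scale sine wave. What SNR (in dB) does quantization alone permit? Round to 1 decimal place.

80.0 dB

6.02(13) + 1.76 = 78.26 + 1.76 = 80.02 dB.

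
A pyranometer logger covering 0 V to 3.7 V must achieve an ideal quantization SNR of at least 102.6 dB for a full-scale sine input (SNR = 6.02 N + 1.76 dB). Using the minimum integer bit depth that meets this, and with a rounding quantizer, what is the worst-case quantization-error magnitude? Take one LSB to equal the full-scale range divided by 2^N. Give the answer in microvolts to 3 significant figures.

14.1 µV

Span = 3.7 V.
N ≥ (102.6 − 1.76)/6.02 = 16.751 → N_min = 17.
LSB = 3.7 V ÷ 2^17 = 3.7/131072 V = 28.229 µV.
|e|_max = LSB/2 = 14.1 µV.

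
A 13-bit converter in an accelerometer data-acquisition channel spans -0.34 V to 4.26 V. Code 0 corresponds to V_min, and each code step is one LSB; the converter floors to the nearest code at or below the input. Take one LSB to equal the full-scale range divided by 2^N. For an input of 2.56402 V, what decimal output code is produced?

The full-scale span is 4.26 − (-0.34) = 4.6 V. LSB = 4.6 V / 2^13 ≈ 0.5615 mV.
V_in − V_min = 2.56402 − (-0.34) = 2.90402 V.
Divide by LSB: 2.90402 × 8192/4.6 = 5171.6808.
Truncating gives code 5171.

5171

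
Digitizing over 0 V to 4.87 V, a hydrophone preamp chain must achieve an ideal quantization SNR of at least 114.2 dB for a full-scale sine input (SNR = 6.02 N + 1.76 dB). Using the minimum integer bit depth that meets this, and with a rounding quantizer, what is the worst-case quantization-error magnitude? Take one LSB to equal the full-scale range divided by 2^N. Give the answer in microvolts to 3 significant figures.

V_FS = 4.87 V.
Required N = ⌈(114.2 − 1.76)/6.02⌉ = ⌈18.678⌉ = 19.
Step size = 4.87/524288 V = 9.2888 µV.
|e|_max = LSB/2 = 4.64 µV.

4.64 µV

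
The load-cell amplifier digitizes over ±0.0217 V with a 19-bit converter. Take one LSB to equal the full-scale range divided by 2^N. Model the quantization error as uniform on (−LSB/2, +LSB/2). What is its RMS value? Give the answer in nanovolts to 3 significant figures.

23.9 nV

The full-scale span is 0.0217 − (-0.0217) = 0.0434 V.
LSB = 0.0434 V ÷ 2^19 = 0.0434/524288 V = 82.779 nV.
V_rms = LSB/√12 = 82.779 nV / √12 = 23.9 nV.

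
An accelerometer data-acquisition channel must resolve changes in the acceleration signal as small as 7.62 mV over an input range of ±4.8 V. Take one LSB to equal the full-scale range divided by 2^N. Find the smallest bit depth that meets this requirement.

11 bits

Span: 4.8 V − (-4.8 V) = 9.6 V.
9.6 V / 7.62 mV = 1260. Since 2^10 = 1024 and 2^11 = 2048, N = 11.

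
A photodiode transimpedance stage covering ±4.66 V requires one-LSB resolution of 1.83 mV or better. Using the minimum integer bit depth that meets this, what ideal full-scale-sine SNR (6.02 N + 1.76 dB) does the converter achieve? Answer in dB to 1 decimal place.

Span: 4.66 V − (-4.66 V) = 9.32 V.
9.32 V / 1.83 mV = 5093. Since 2^12 = 4096 and 2^13 = 8192, N = 13.
6.02(13) + 1.76 = 80.02 dB.

80.0 dB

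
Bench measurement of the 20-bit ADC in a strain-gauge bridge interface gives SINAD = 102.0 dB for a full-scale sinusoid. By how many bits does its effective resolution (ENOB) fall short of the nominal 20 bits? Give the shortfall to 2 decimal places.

3.35 bits

ENOB = (SINAD − 1.76)/6.02 = (102.0 − 1.76)/6.02 = 16.6512 bits.
20 − 16.6512 = 3.35 bits below nominal.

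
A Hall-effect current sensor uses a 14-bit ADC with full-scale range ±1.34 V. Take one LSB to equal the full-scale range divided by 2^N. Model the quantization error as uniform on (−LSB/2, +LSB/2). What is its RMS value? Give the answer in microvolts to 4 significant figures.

47.22 µV

Full-scale range = 1.34 V − (-1.34 V) = 2.68 V.
One LSB is 2.68 V / 16384 = 163.574 µV.
For a uniform distribution on [−LSB/2, +LSB/2], V_rms = LSB/√12 = 163.574 µV/3.4641 = 47.22 µV.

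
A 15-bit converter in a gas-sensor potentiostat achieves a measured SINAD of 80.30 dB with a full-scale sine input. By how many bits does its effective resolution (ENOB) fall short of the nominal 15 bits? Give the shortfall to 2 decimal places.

N_eff = (80.30 − 1.76)/6.02 = 13.0465 bits.
Shortfall = 15 − 13.0465 = 1.9535 bits.

1.95 bits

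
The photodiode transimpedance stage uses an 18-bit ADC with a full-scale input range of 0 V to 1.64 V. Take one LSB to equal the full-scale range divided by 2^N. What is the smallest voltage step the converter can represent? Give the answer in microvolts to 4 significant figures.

6.256 µV

Span = 1.64 V.
There are 2^18 = 262144 steps.
Step size = 1.64/262144 V = 6.256 µV.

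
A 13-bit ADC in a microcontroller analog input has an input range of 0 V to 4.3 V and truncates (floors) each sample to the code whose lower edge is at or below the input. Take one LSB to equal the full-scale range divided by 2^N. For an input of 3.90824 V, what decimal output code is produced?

Range is 4.3 V. LSB = 4.3 V / 2^13 ≈ 0.5249 mV.
code = ⌊(V_in − V_min)/LSB⌋ = ⌊(V_in − V_min) × 2^13 / range⌋
     = ⌊(3.90824 − (0)) × 8192 / 4.3⌋ = ⌊3.90824 × 8192/4.3⌋
     = ⌊7445.652⌋ = 7445.

7445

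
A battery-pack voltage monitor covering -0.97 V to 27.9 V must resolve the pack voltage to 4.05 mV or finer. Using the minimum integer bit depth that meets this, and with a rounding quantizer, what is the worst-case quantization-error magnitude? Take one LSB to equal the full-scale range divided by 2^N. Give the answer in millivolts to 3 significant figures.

Range = 27.9 − (-0.97) = 28.87 V.
Required number of levels: 28.87/4.05 mV = 7128.4; smallest N with 2^N ≥ that is 13.
LSB = 28.87 V ÷ 2^13 = 28.87/8192 V = 3.5242 mV.
|e|_max = LSB/2 = 1.76 mV.

1.76 mV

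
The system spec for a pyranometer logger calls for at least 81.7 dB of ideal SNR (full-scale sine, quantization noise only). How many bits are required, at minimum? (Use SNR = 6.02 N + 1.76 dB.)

14 bits

6.02 N + 1.76 ≥ 81.7 gives N ≥ 13.279, so the minimum integer is 14.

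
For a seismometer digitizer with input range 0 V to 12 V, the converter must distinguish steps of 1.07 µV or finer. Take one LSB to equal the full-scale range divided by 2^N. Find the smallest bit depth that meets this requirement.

24 bits

Full-scale range = 12 V.
Required number of levels: 12/1.07 µV = 1.1215e7; smallest N with 2^N ≥ that is 24.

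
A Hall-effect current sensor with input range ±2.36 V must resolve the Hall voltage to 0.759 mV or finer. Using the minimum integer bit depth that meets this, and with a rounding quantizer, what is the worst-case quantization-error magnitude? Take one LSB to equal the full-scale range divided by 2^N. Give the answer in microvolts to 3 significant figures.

288 µV

Full-scale range = 2.36 V − (-2.36 V) = 4.72 V.
Need 2^N ≥ 4.72 V / 0.759 mV = 6219 → N_min = 13.
One LSB is 4.72 V / 8192 = 0.57617 mV.
Max error for round-to-nearest is LSB/2 = 288 µV.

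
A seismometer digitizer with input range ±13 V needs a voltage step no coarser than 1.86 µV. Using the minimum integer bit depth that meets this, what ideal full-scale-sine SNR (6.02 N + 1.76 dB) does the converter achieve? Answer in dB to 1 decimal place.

146.2 dB

Full-scale range = 13 V − (-13 V) = 26 V.
26 V / 1.86 µV = 1.398e7. Since 2^23 = 8388608 and 2^24 = 16777216, N = 24.
6.02(24) + 1.76 = 146.24 dB.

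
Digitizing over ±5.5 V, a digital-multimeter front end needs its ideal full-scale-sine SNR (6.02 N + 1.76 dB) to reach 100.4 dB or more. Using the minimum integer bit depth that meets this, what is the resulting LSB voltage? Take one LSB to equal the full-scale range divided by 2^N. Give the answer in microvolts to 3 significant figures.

Range = 5.5 − (-5.5) = 11 V.
Solving 6.02 N ≥ 100.4 − 1.76: N ≥ 16.385. Round up → N = 17.
LSB = 11 V ÷ 2^17 = 11/131072 V = 83.9 µV.

83.9 µV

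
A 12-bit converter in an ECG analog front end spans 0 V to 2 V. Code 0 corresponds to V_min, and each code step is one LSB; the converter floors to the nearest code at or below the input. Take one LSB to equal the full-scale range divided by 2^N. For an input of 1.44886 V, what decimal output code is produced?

2967

Range is 2 V. LSB = 2 V / 2^12 ≈ 488.3 µV.
(V_in − V_min) × 2^12/range = (1.44886 − (0)) × 4096/2 = 2967.265.
Floor → code = 2967.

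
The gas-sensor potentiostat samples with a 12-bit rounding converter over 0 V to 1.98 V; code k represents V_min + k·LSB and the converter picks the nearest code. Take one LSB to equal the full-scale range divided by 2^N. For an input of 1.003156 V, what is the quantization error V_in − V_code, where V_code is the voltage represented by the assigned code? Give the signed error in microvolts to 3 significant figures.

V_FS = 1.98 V. LSB = 1.98 V / 2^12 ≈ 483.4 µV.
Position in LSBs: (1.003156 − (0)) × 4096/1.98 = 2075.2156; rounding gives k = 2075.
Reconstructed level: 0 + 2075 × 1.98/4096 V = 1.003051758 V.
V_in − V_code = 1.003156 − (1.003051758) = +104 µV.

+104 µV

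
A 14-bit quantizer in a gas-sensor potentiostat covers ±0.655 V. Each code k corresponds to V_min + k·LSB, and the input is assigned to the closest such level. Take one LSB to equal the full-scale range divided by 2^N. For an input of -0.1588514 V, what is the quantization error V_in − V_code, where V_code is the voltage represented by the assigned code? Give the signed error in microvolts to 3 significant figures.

+21.3 µV

The full-scale span is 0.655 − (-0.655) = 1.31 V. LSB = 1.31 V / 2^14 ≈ 79.96 µV.
(V_in − V_min)/LSB = (-0.1588514 − (-0.655)) × 16384/1.31 = 6205.2662 → nearest code k = 6205.
Reconstructed level: -0.655 + 6205 × 1.31/16384 V = -0.15887268066 V.
e = -0.1588514 − (-0.15887268066) = +21.3 µV.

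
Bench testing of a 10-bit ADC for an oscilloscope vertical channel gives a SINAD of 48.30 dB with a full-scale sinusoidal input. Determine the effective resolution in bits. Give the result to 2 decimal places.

7.73 bits

ENOB = (48.30 − 1.76)/6.02 = 7.7309 bits.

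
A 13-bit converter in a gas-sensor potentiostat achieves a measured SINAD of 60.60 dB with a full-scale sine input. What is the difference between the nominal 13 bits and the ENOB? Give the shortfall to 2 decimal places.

3.23 bits

Effective bits = (60.60 − 1.76)/6.02 = 9.7741.
13 − 9.7741 = 3.23 bits below nominal.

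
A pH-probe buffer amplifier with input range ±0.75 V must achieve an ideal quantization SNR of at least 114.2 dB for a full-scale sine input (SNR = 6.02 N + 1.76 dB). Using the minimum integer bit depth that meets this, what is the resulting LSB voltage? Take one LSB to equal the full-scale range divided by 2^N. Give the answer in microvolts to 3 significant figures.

Full-scale range = 0.75 V − (-0.75 V) = 1.5 V.
6.02 N + 1.76 ≥ 114.2 gives N ≥ 18.678, so the minimum integer is 19.
LSB = 1.5 V ÷ 2^19 = 1.5/524288 V = 2.86 µV.

2.86 µV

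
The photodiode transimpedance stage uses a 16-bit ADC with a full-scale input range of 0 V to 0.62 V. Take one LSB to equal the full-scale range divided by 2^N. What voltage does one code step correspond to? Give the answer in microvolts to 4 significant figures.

Full-scale range = 0.62 V.
Number of codes = 2^16 = 65536.
One LSB is 0.62 V / 65536 = 9.460 µV.

9.460 µV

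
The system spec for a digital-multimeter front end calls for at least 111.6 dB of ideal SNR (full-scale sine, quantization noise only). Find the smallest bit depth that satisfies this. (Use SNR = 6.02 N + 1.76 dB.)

N ≥ (111.6 − 1.76)/6.02 = 18.246 → N_min = 19.

19 bits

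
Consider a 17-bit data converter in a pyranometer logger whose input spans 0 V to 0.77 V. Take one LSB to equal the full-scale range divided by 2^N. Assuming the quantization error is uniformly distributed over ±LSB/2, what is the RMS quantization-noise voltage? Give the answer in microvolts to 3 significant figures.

Full-scale range = 0.77 V.
LSB = 0.77 V / 2^17 = 5.8746 µV.
RMS of a uniform error over width LSB is LSB/√12 = 1.70 µV.

1.70 µV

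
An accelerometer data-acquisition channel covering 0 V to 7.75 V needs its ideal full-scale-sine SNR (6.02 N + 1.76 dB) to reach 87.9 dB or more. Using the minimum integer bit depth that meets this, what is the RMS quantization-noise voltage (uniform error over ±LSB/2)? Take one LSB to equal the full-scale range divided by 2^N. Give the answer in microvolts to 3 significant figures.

Span = 7.75 V.
6.02 N + 1.76 ≥ 87.9 gives N ≥ 14.309, so the minimum integer is 15.
LSB = 7.75 V / 2^15 = 236.51 µV.
RMS noise = LSB/√12 = 68.3 µV.

68.3 µV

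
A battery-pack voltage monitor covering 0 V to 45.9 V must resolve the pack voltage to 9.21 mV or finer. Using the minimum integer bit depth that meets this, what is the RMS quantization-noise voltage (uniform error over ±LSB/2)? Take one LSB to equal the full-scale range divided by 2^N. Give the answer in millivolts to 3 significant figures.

1.62 mV

V_FS = 45.9 V.
45.9 V / 9.21 mV = 4984. Since 2^12 = 4096 and 2^13 = 8192, N = 13.
LSB = 45.9 V / 2^13 = 5.6030 mV.
V_rms = LSB/√12 = 1.62 mV.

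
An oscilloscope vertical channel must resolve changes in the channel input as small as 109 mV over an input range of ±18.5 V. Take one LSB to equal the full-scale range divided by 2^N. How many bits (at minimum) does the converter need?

The full-scale span is 18.5 − (-18.5) = 37 V.
37 V / 109 mV = 339.4. Since 2^8 = 256 and 2^9 = 512, N = 9.

9 bits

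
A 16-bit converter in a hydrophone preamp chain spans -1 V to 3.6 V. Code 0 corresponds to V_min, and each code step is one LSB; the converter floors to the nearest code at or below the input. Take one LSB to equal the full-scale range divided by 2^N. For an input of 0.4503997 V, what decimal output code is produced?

The full-scale span is 3.6 − (-1) = 4.6 V. LSB = 4.6 V / 2^16 ≈ 70.19 µV.
code = ⌊(V_in − V_min)/LSB⌋ = ⌊(V_in − V_min) × 2^16 / range⌋
     = ⌊(0.4503997 − (-1)) × 65536 / 4.6⌋ = ⌊1.4503997 × 65536/4.6⌋
     = ⌊20663.781⌋ = 20663.

20663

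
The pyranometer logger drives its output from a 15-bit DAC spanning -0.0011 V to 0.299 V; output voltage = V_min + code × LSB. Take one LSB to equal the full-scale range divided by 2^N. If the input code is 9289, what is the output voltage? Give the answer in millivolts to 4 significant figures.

83.97 mV

Span: 0.299 V − (-0.0011 V) = 0.3001 V. LSB = 0.3001 V / 2^15.
V_out = V_min + code × LSB = -0.0011 V + 9289 × 0.3001 V / 32768
      = -0.0011 V + 0.0850717 V = 0.0839717 V.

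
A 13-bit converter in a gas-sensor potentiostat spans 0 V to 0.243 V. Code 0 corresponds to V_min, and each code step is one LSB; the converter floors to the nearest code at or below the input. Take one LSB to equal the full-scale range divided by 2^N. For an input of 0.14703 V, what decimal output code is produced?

Range is 0.243 V. LSB = 0.243 V / 2^13 ≈ 29.66 µV.
V_in − V_min = 0.14703 − (0) = 0.14703 V.
Divide by LSB: 0.14703 × 8192/0.243 = 4956.6657.
Truncating gives code 4956.

4956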